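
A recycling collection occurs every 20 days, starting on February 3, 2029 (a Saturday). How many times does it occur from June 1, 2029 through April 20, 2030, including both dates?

17

Occurrences land 20·i days after February 3, 2029 for i = 0, 1, 2, …
June 1, 2029 is 118 days after the start; 118 ÷ 20 = 5 remainder 18; since the remainder is 18, round up to i = 6. First occurrence in the window: #7 on June 3, 2029 (6×20 = 120 days in).
April 20, 2030 is 441 days after the start; 441 ÷ 20 = 22 remainder 1. Last occurrence in the window: #23 on April 19, 2030.
Occurrences #7 through #23: 17 in total.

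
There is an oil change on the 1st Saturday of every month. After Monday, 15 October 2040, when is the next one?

3 November 2040

October 2040 starts on a Monday, so its 1st Saturday is 6 October 2040 (5 days in).
That is not after 15 October 2040, so look at November 2040.
November 2040 starts on a Thursday, so its 1st Saturday is 3 November 2040 (2 days in).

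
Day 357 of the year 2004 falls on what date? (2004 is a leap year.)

Jan has 31 days (357 − 31 = 326 remain).
Feb has 29 days (326 − 29 = 297 remain).
Mar has 31 days (297 − 31 = 266 remain).
Apr has 30 days (266 − 30 = 236 remain).
May has 31 days (236 − 31 = 205 remain).
Jun has 30 days (205 − 30 = 175 remain).
Jul has 31 days (175 − 31 = 144 remain).
Aug has 31 days (144 − 31 = 113 remain).
Sep has 30 days (113 − 30 = 83 remain).
Oct has 31 days (83 − 31 = 52 remain).
Nov has 30 days (52 − 30 = 22 remain).
22 into Dec → Dec 22.

Dec 22, 2004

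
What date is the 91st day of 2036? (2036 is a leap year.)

January has 31 days (91 − 31 = 60 remain).
February has 29 days (60 − 29 = 31 remain).
31 into March → March 31.

2036-03-31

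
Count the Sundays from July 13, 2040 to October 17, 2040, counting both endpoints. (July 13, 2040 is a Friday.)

14

July 13, 2040 is a Friday; the first Sunday on or after it is July 15, 2040 (2 days later).
From July 15, 2040 to October 17, 2040: 16 + 31 + 30 + 17 = 94 days (rest of July, August, September, October).
94 ÷ 7 = 13 full weeks with remainder 3, so 13 more Sundays after the first → 14.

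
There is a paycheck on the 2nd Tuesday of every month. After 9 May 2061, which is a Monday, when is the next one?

May 2061 starts on a Sunday; its first Tuesday is the 3rd, so the 2nd Tuesday is the 10th — 10 May 2061.
10 May 2061 is after 9 May 2061, so that is the next one.

10 May 2061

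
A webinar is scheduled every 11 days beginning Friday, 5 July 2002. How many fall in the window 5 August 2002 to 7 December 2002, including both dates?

12

Occurrences land 11·i days after 5 July 2002 for i = 0, 1, 2, …
5 August 2002 is 31 days after the start; 31 ÷ 11 = 2 remainder 9; since the remainder is 9, round up to i = 3. First occurrence in the window: #4 on 7 August 2002 (3×11 = 33 days in).
7 December 2002 is 155 days after the start; 155 ÷ 11 = 14 remainder 1. Last occurrence in the window: #15 on 6 December 2002.
Occurrences #4 through #15: 12 in total.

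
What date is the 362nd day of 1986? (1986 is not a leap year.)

1986-12-28

January has 31 days (362 − 31 = 331 remain).
February has 28 days (331 − 28 = 303 remain).
March has 31 days (303 − 31 = 272 remain).
April has 30 days (272 − 30 = 242 remain).
May has 31 days (242 − 31 = 211 remain).
June has 30 days (211 − 30 = 181 remain).
July has 31 days (181 − 31 = 150 remain).
August has 31 days (150 − 31 = 119 remain).
September has 30 days (119 − 30 = 89 remain).
October has 31 days (89 − 31 = 58 remain).
November has 30 days (58 − 30 = 28 remain).
28 into December → December 28.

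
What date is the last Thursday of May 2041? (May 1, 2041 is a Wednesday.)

May 2041 begins on a Wednesday, so the first Thursday is May 2 (1 day later).
May 2041 has 31 days. Adding weeks: 2, 9, 16, 23, 30 — the last one ≤ 31 is the 30th.

30 May 2041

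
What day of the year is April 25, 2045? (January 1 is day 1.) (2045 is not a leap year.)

Days in months before April: 31 + 28 + 31 = 90.
Plus 25 days into April → day 115.

115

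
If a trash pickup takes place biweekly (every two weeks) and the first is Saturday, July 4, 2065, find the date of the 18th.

February 27, 2066

The 18th occurrence is 17 intervals after the first: 17 × 14 = 238 days after July 4, 2065.
July has 31 days — 27 days to the end of July leaves 211.
August has 31 days (180 left).
September has 30 days (150 left).
October has 31 days (119 left).
November has 30 days (89 left).
December has 31 days (58 left).
January has 31 days (27 left).
27 days into February → February 27, 2066.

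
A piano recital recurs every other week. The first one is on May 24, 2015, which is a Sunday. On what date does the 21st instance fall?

February 28, 2016

The 21st occurrence is 20 intervals after the first: 20 × 14 = 280 days after May 24, 2015.
May has 31 days — 7 days to the end of May leaves 273.
June has 30 days (243 left).
July has 31 days (212 left).
August has 31 days (181 left).
September has 30 days (151 left).
October has 31 days (120 left).
November has 30 days (90 left).
December has 31 days (59 left).
January has 31 days (28 left).
28 days into February → February 28, 2016.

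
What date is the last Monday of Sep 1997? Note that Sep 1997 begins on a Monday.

Sep 29, 1997

Sep 1997 begins on a Monday, so the first Monday is Sep 1.
Sep 1997 has 30 days. Adding weeks: 1, 8, 15, 22, 29 — the last one ≤ 30 is the 29th.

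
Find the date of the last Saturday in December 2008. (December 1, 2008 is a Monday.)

December 2008 begins on a Monday, so the first Saturday is December 6 (5 days later).
December 2008 has 31 days. Adding weeks: 6, 13, 20, 27 — the last one ≤ 31 is the 27th.

2008-12-27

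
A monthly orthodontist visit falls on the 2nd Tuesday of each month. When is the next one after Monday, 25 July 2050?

July 2050 starts on a Friday; its first Tuesday is the 5th, so the 2nd Tuesday is the 12th — 12 July 2050.
That is not after 25 July 2050, so look at August 2050.
August 2050 starts on a Monday; its first Tuesday is the 2nd, so the 2nd Tuesday is the 9th — 9 August 2050.

9 August 2050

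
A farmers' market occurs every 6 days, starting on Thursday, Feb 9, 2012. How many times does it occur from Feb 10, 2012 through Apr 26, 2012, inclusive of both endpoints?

Occurrences land 6·i days after Feb 9, 2012 for i = 0, 1, 2, …
Feb 10, 2012 is 1 day after the start; 1 ÷ 6 = 0 remainder 1; since the remainder is 1, round up to i = 1. First occurrence in the window: #2 on Feb 15, 2012 (1×6 = 6 days in).
Apr 26, 2012 is 77 days after the start; 77 ÷ 6 = 12 remainder 5. Last occurrence in the window: #13 on Apr 21, 2012.
Occurrences #2 through #13: 12 in total.

12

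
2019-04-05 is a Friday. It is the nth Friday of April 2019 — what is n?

Day 5 falls in week ⌈5/7⌉ of the month.
Days 1–7 hold the 1st Friday, 8–14 the 2nd, 15–21 the 3rd, 22–28 the 4th, 29–31 the 5th.
5 is in the range for the 1st.

1st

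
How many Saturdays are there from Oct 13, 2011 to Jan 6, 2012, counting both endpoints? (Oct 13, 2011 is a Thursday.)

Oct 13, 2011 is a Thursday; the first Saturday on or after it is Oct 15, 2011 (2 days later).
From Oct 15, 2011 to Jan 6, 2012: 16 + 30 + 31 + 6 = 83 days (rest of Oct, Nov, Dec, Jan).
83 ÷ 7 = 11 full weeks with remainder 6, so 11 more Saturdays after the first → 12.

12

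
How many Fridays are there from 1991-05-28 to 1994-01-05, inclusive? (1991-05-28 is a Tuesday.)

136

1991-05-28 is a Tuesday; the first Friday on or after it is 1991-05-31 (3 days later).
From 1991-05-31 to 1994-01-05: 214 + 366 + 365 + 5 = 950 days (rest of 1991, 1992, 1993, to 1994-01-05 in 1994).
950 ÷ 7 = 135 full weeks with remainder 5, so 135 more Fridays after the first → 136.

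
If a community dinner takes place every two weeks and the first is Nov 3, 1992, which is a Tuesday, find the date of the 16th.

Jun 1, 1993

The 16th occurrence is 15 intervals after the first: 15 × 14 = 210 days after Nov 3, 1992.
Nov has 30 days — 27 days to the end of Nov leaves 183.
Dec has 31 days (152 left).
Jan has 31 days (121 left).
Feb has 28 days (93 left).
Mar has 31 days (62 left).
Apr has 30 days (32 left).
May has 31 days (1 left).
1 day into Jun → Jun 1, 1993.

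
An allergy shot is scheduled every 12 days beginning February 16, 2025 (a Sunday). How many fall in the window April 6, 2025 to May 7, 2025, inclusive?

2

Occurrences land 12·i days after February 16, 2025 for i = 0, 1, 2, …
April 6, 2025 is 49 days after the start; 49 ÷ 12 = 4 remainder 1; since the remainder is 1, round up to i = 5. First occurrence in the window: #6 on April 17, 2025 (5×12 = 60 days in).
May 7, 2025 is 80 days after the start; 80 ÷ 12 = 6 remainder 8. Last occurrence in the window: #7 on April 29, 2025.
Occurrences #6 through #7: 2 in total.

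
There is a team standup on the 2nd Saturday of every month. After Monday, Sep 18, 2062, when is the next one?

Oct 14, 2062

Sep 2062 starts on a Friday; its first Saturday is the 2nd, so the 2nd Saturday is the 9th — Sep 9, 2062.
That is not after Sep 18, 2062, so look at Oct 2062.
Oct 2062 starts on a Sunday; its first Saturday is the 7th, so the 2nd Saturday is the 14th — Oct 14, 2062.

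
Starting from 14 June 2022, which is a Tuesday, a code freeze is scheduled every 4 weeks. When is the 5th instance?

The 5th occurrence is 4 intervals after the first: 4 × 28 = 112 days after 14 June 2022.
June has 30 days — 16 days to the end of June leaves 96.
July has 31 days (65 left).
August has 31 days (34 left).
September has 30 days (4 left).
4 days into October → 4 October 2022.

4 October 2022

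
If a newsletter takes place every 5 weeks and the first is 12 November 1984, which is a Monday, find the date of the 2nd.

The 2nd occurrence is 1 interval after the first: 1 × 35 = 35 days after 12 November 1984.
November has 30 days — 18 days to the end of November leaves 17.
17 days into December → 17 December 1984.

17 December 1984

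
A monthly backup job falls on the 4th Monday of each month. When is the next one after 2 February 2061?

28 February 2061

February 2061 starts on a Tuesday; its first Monday is the 7th, so the 4th Monday is the 28th — 28 February 2061.
28 February 2061 is after 2 February 2061, so that is the next one.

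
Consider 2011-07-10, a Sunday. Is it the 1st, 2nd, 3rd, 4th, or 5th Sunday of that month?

Day 10 falls in week ⌈10/7⌉ of the month.
Days 1–7 hold the 1st Sunday, 8–14 the 2nd, 15–21 the 3rd, 22–28 the 4th, 29–31 the 5th.
10 is in the range for the 2nd.

2nd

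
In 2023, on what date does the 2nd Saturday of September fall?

2023-09-09

The first Saturday of September 2023 is September 2.
The 2nd Saturday is 1 weeks later: 2 + 7 = 9.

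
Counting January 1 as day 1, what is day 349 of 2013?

January has 31 days (349 − 31 = 318 remain).
February has 28 days (318 − 28 = 290 remain).
March has 31 days (290 − 31 = 259 remain).
April has 30 days (259 − 30 = 229 remain).
May has 31 days (229 − 31 = 198 remain).
June has 30 days (198 − 30 = 168 remain).
July has 31 days (168 − 31 = 137 remain).
August has 31 days (137 − 31 = 106 remain).
September has 30 days (106 − 30 = 76 remain).
October has 31 days (76 − 31 = 45 remain).
November has 30 days (45 − 30 = 15 remain).
15 into December → December 15.

15 December 2013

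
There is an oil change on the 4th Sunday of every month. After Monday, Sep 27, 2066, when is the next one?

Sep 2066 starts on a Wednesday; its first Sunday is the 5th, so the 4th Sunday is the 26th — Sep 26, 2066.
That is not after Sep 27, 2066, so look at Oct 2066.
Oct 2066 starts on a Friday; its first Sunday is the 3rd, so the 4th Sunday is the 24th — Oct 24, 2066.

Oct 24, 2066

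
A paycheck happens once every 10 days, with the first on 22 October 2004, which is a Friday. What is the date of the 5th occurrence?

1 December 2004

The 5th occurrence is 4 intervals after the first: 4 × 10 = 40 days after 22 October 2004.
October has 31 days — 9 days to the end of October leaves 31.
November has 30 days (1 left).
1 day into December → 1 December 2004.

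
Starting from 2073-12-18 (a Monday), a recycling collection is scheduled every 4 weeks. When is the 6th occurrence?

2074-05-07

The 6th occurrence is 5 intervals after the first: 5 × 28 = 140 days after 2073-12-18.
December has 31 days — 13 days to the end of December leaves 127.
January has 31 days (96 left).
February has 28 days (68 left).
March has 31 days (37 left).
April has 30 days (7 left).
7 days into May → 2074-05-07.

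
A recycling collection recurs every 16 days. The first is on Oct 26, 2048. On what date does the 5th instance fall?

Dec 29, 2048

The 5th occurrence is 4 intervals after the first: 4 × 16 = 64 days after Oct 26, 2048.
Oct has 31 days — 5 days to the end of Oct leaves 59.
Nov has 30 days (29 left).
29 days into Dec → Dec 29, 2048.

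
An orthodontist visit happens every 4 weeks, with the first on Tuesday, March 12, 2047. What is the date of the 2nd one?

The 2nd occurrence is 1 interval after the first: 1 × 28 = 28 days after March 12, 2047.
March has 31 days — 19 days to the end of March leaves 9.
9 days into April → April 9, 2047.

April 9, 2047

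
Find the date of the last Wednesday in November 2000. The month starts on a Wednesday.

29 November 2000

November 2000 begins on a Wednesday, so the first Wednesday is November 1.
November 2000 has 30 days. Adding weeks: 1, 8, 15, 22, 29 — the last one ≤ 30 is the 29th.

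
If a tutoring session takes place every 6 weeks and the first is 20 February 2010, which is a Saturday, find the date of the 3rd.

The 3rd occurrence is 2 intervals after the first: 2 × 42 = 84 days after 20 February 2010.
February has 28 days — 8 days to the end of February leaves 76.
March has 31 days (45 left).
April has 30 days (15 left).
15 days into May → 15 May 2010.

15 May 2010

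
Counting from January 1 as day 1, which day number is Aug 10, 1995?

222

Days in months before Aug: 31 + 28 + 31 + 30 + 31 + 30 + 31 = 212.
Plus 10 days into Aug → day 222.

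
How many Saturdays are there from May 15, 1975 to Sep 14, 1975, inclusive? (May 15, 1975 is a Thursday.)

18

May 15, 1975 is a Thursday; the first Saturday on or after it is May 17, 1975 (2 days later).
From May 17, 1975 to Sep 14, 1975: 14 + 30 + 31 + 31 + 14 = 120 days (rest of May, Jun, Jul, Aug, Sep).
120 ÷ 7 = 17 full weeks with remainder 1, so 17 more Saturdays after the first → 18.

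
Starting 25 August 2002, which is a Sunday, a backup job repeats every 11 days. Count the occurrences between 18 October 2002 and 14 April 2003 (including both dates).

Occurrences land 11·i days after 25 August 2002 for i = 0, 1, 2, …
18 October 2002 is 54 days after the start; 54 ÷ 11 = 4 remainder 10; since the remainder is 10, round up to i = 5. First occurrence in the window: #6 on 19 October 2002 (5×11 = 55 days in).
14 April 2003 is 232 days after the start; 232 ÷ 11 = 21 remainder 1. Last occurrence in the window: #22 on 13 April 2003.
Occurrences #6 through #22: 17 in total.

17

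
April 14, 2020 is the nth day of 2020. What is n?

105

Days in months before April: 31 + 29 + 31 = 91.
Plus 14 days into April → day 105.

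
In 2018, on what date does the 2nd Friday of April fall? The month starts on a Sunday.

April 2018 begins on a Sunday, so the first Friday is April 6 (5 days later).
The 2nd Friday is 1 weeks later: 6 + 7 = 13.

13 April 2018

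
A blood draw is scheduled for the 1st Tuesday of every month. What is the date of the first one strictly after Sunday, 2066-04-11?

2066-05-04

April 2066 starts on a Thursday, so its 1st Tuesday is 2066-04-06 (5 days in).
That is not after 2066-04-11, so look at May 2066.
May 2066 starts on a Saturday, so its 1st Tuesday is 2066-05-04 (3 days in).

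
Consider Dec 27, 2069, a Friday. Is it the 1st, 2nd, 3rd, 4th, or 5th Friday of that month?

4th

Day 27 falls in week ⌈27/7⌉ of the month.
Days 1–7 hold the 1st Friday, 8–14 the 2nd, 15–21 the 3rd, 22–28 the 4th, 29–31 the 5th.
27 is in the range for the 4th.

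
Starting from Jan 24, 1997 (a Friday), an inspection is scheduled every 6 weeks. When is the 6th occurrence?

Aug 22, 1997

The 6th occurrence is 5 intervals after the first: 5 × 42 = 210 days after Jan 24, 1997.
Jan has 31 days — 7 days to the end of Jan leaves 203.
Feb has 28 days (175 left).
Mar has 31 days (144 left).
Apr has 30 days (114 left).
May has 31 days (83 left).
Jun has 30 days (53 left).
Jul has 31 days (22 left).
22 days into Aug → Aug 22, 1997.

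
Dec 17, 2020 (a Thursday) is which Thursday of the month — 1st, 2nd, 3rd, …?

3rd

Day 17 falls in week ⌈17/7⌉ of the month.
Days 1–7 hold the 1st Thursday, 8–14 the 2nd, 15–21 the 3rd, 22–28 the 4th, 29–31 the 5th.
17 is in the range for the 3rd.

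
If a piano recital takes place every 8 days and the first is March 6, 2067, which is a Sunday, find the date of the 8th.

The 8th occurrence is 7 intervals after the first: 7 × 8 = 56 days after March 6, 2067.
March has 31 days — 25 days to the end of March leaves 31.
April has 30 days (1 left).
1 day into May → May 1, 2067.

May 1, 2067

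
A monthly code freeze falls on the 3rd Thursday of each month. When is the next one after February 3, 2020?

February 2020 starts on a Saturday; its first Thursday is the 6th, so the 3rd Thursday is the 20th — February 20, 2020.
February 20, 2020 is after February 3, 2020, so that is the next one.

February 20, 2020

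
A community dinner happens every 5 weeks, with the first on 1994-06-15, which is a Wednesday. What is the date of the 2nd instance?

The 2nd occurrence is 1 interval after the first: 1 × 35 = 35 days after 1994-06-15.
June has 30 days — 15 days to the end of June leaves 20.
20 days into July → 1994-07-20.

1994-07-20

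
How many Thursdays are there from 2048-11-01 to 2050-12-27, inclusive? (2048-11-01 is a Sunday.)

2048-11-01 is a Sunday; the first Thursday on or after it is 2048-11-05 (4 days later).
From 2048-11-05 to 2050-12-27: 56 + 365 + 361 = 782 days (rest of 2048, 2049, to 2050-12-27 in 2050).
782 ÷ 7 = 111 full weeks with remainder 5, so 111 more Thursdays after the first → 112.

112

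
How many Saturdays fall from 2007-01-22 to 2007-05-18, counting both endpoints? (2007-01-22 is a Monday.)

2007-01-22 is a Monday; the first Saturday on or after it is 2007-01-27 (5 days later).
From 2007-01-27 to 2007-05-18: 4 + 28 + 31 + 30 + 18 = 111 days (rest of January, February, March, April, May).
111 ÷ 7 = 15 full weeks with remainder 6, so 15 more Saturdays after the first → 16.

16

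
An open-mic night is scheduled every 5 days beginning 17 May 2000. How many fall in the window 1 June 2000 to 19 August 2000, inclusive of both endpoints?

Occurrences land 5·i days after 17 May 2000 for i = 0, 1, 2, …
1 June 2000 is 15 days after the start; 15 ÷ 5 = 3 remainder 0. First occurrence in the window: #4 on 1 June 2000 (3×5 = 15 days in).
19 August 2000 is 94 days after the start; 94 ÷ 5 = 18 remainder 4. Last occurrence in the window: #19 on 15 August 2000.
Occurrences #4 through #19: 16 in total.

16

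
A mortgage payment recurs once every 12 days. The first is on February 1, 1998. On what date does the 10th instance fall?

The 10th occurrence is 9 intervals after the first: 9 × 12 = 108 days after February 1, 1998.
February has 28 days — 27 days to the end of February leaves 81.
March has 31 days (50 left).
April has 30 days (20 left).
20 days into May → May 20, 1998.

May 20, 1998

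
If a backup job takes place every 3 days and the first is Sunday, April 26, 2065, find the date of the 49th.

The 49th occurrence is 48 intervals after the first: 48 × 3 = 144 days after April 26, 2065.
April has 30 days — 4 days to the end of April leaves 140.
May has 31 days (109 left).
June has 30 days (79 left).
July has 31 days (48 left).
August has 31 days (17 left).
17 days into September → September 17, 2065.

September 17, 2065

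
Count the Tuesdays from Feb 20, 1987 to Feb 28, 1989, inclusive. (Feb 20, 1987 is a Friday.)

106

Feb 20, 1987 is a Friday; the first Tuesday on or after it is Feb 24, 1987 (4 days later).
From Feb 24, 1987 to Feb 28, 1989: 310 + 366 + 59 = 735 days (rest of 1987, 1988, to Feb 28, 1989 in 1989).
735 ÷ 7 = 105 full weeks with remainder 0, so 105 more Tuesdays after the first → 106.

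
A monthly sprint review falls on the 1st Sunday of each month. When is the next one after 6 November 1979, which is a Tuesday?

November 1979 starts on a Thursday, so its 1st Sunday is 4 November 1979 (3 days in).
That is not after 6 November 1979, so look at December 1979.
December 1979 starts on a Saturday, so its 1st Sunday is 2 December 1979 (1 day in).

2 December 1979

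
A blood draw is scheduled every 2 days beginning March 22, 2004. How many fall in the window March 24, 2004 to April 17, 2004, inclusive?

13

Occurrences land 2·i days after March 22, 2004 for i = 0, 1, 2, …
March 24, 2004 is 2 days after the start; 2 ÷ 2 = 1 remainder 0. First occurrence in the window: #2 on March 24, 2004 (1×2 = 2 days in).
April 17, 2004 is 26 days after the start; 26 ÷ 2 = 13 remainder 0. Last occurrence in the window: #14 on April 17, 2004.
Occurrences #2 through #14: 13 in total.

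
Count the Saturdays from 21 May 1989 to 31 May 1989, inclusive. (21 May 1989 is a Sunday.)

21 May 1989 is a Sunday; the first Saturday on or after it is 27 May 1989 (6 days later).
From 27 May 1989 to 31 May 1989 is 31 − 27 = 4 days.
4 ÷ 7 = 0 full weeks with remainder 4, so 0 more Saturdays after the first → 1.

1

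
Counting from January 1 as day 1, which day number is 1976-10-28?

Days in months before October: 31 + 29 + 31 + 30 + 31 + 30 + 31 + 31 + 30 = 274.
Plus 28 days into October → day 302.

302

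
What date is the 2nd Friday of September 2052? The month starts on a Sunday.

2052-09-13

September 2052 begins on a Sunday, so the first Friday is September 6 (5 days later).
The 2nd Friday is 1 weeks later: 6 + 7 = 13.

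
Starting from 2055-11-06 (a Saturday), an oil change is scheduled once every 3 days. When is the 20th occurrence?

2056-01-02

The 20th occurrence is 19 intervals after the first: 19 × 3 = 57 days after 2055-11-06.
November has 30 days — 24 days to the end of November leaves 33.
December has 31 days (2 left).
2 days into January → 2056-01-02.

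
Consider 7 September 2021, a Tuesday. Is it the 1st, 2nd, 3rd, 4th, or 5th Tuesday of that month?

Day 7 falls in week ⌈7/7⌉ of the month.
Days 1–7 hold the 1st Tuesday, 8–14 the 2nd, 15–21 the 3rd, 22–28 the 4th, 29–31 the 5th.
7 is in the range for the 1st.

1st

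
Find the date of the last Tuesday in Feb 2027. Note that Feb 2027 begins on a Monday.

Feb 23, 2027

Feb 2027 begins on a Monday, so the first Tuesday is Feb 2 (1 day later).
Feb 2027 has 28 days. Adding weeks: 2, 9, 16, 23 — the last one ≤ 28 is the 23rd.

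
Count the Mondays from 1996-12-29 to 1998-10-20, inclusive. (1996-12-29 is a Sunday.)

1996-12-29 is a Sunday; the first Monday on or after it is 1996-12-30 (1 day later).
From 1996-12-30 to 1998-10-20: 1 + 365 + 293 = 659 days (rest of 1996, 1997, to 1998-10-20 in 1998).
659 ÷ 7 = 94 full weeks with remainder 1, so 94 more Mondays after the first → 95.

95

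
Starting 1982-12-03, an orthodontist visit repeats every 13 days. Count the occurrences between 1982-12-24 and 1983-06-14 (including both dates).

13

Occurrences land 13·i days after 1982-12-03 for i = 0, 1, 2, …
1982-12-24 is 21 days after the start; 21 ÷ 13 = 1 remainder 8; since the remainder is 8, round up to i = 2. First occurrence in the window: #3 on 1982-12-29 (2×13 = 26 days in).
1983-06-14 is 193 days after the start; 193 ÷ 13 = 14 remainder 11. Last occurrence in the window: #15 on 1983-06-03.
Occurrences #3 through #15: 13 in total.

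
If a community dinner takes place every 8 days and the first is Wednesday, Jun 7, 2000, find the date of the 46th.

Jun 2, 2001

The 46th occurrence is 45 intervals after the first: 45 × 8 = 360 days after Jun 7, 2000.
Jun has 30 days — 23 days to the end of Jun leaves 337.
Jul has 31 days (306 left).
Aug has 31 days (275 left).
Sep has 30 days (245 left).
Oct has 31 days (214 left).
Nov has 30 days (184 left).
Dec has 31 days (153 left).
Jan has 31 days (122 left).
Feb has 28 days (94 left).
Mar has 31 days (63 left).
Apr has 30 days (33 left).
May has 31 days (2 left).
2 days into Jun → Jun 2, 2001.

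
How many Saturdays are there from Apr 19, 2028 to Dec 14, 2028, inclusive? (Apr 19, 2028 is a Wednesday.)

34

Apr 19, 2028 is a Wednesday; the first Saturday on or after it is Apr 22, 2028 (3 days later).
From Apr 22, 2028 to Dec 14, 2028: 8 + 31 + 30 + 31 + 31 + 30 + 31 + 30 + 14 = 236 days (rest of Apr, May, Jun, Jul, Aug, Sep, Oct, Nov, Dec).
236 ÷ 7 = 33 full weeks with remainder 5, so 33 more Saturdays after the first → 34.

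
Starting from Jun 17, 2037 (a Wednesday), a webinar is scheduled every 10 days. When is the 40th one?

Jul 12, 2038

The 40th occurrence is 39 intervals after the first: 39 × 10 = 390 days after Jun 17, 2037.
Jun has 30 days — 13 days to the end of Jun leaves 377.
Jul has 31 days (346 left).
Aug has 31 days (315 left).
Sep has 30 days (285 left).
Oct has 31 days (254 left).
Nov has 30 days (224 left).
Dec has 31 days (193 left).
Jan has 31 days (162 left).
Feb has 28 days (134 left).
Mar has 31 days (103 left).
Apr has 30 days (73 left).
May has 31 days (42 left).
Jun has 30 days (12 left).
12 days into Jul → Jul 12, 2038.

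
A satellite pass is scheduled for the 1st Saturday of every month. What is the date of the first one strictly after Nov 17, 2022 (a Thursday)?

Nov 2022 starts on a Tuesday, so its 1st Saturday is Nov 5, 2022 (4 days in).
That is not after Nov 17, 2022, so look at Dec 2022.
Dec 2022 starts on a Thursday, so its 1st Saturday is Dec 3, 2022 (2 days in).

Dec 3, 2022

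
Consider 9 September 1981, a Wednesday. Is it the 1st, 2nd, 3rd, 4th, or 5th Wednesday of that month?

Day 9 falls in week ⌈9/7⌉ of the month.
Days 1–7 hold the 1st Wednesday, 8–14 the 2nd, 15–21 the 3rd, 22–28 the 4th, 29–31 the 5th.
9 is in the range for the 2nd.

2nd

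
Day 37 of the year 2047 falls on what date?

Feb 6, 2047

Jan has 31 days (37 − 31 = 6 remain).
6 into Feb → Feb 6.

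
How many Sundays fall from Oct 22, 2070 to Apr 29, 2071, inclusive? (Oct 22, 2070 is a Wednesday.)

27

Oct 22, 2070 is a Wednesday; the first Sunday on or after it is Oct 26, 2070 (4 days later).
From Oct 26, 2070 to Apr 29, 2071: 5 + 30 + 31 + 31 + 28 + 31 + 29 = 185 days (rest of Oct, Nov, Dec, Jan, Feb, Mar, Apr).
185 ÷ 7 = 26 full weeks with remainder 3, so 26 more Sundays after the first → 27.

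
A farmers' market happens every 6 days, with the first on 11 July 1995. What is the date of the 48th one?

18 April 1996

The 48th occurrence is 47 intervals after the first: 47 × 6 = 282 days after 11 July 1995.
July has 31 days — 20 days to the end of July leaves 262.
August has 31 days (231 left).
September has 30 days (201 left).
October has 31 days (170 left).
November has 30 days (140 left).
December has 31 days (109 left).
January has 31 days (78 left).
February has 29 days (49 left).
March has 31 days (18 left).
18 days into April → 18 April 1996.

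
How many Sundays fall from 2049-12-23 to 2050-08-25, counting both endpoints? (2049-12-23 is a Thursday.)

35

2049-12-23 is a Thursday; the first Sunday on or after it is 2049-12-26 (3 days later).
From 2049-12-26 to 2050-08-25: 5 + 31 + 28 + 31 + 30 + 31 + 30 + 31 + 25 = 242 days (rest of December, January, February, March, April, May, June, July, August).
242 ÷ 7 = 34 full weeks with remainder 4, so 34 more Sundays after the first → 35.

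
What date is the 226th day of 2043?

Jan has 31 days (226 − 31 = 195 remain).
Feb has 28 days (195 − 28 = 167 remain).
Mar has 31 days (167 − 31 = 136 remain).
Apr has 30 days (136 − 30 = 106 remain).
May has 31 days (106 − 31 = 75 remain).
Jun has 30 days (75 − 30 = 45 remain).
Jul has 31 days (45 − 31 = 14 remain).
14 into Aug → Aug 14.

Aug 14, 2043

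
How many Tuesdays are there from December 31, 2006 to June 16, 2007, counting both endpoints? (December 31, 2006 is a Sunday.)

24

December 31, 2006 is a Sunday; the first Tuesday on or after it is January 2, 2007 (2 days later).
From January 2, 2007 to June 16, 2007: 29 + 28 + 31 + 30 + 31 + 16 = 165 days (rest of January, February, March, April, May, June).
165 ÷ 7 = 23 full weeks with remainder 4, so 23 more Tuesdays after the first → 24.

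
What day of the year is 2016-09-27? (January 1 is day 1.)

271

Days in months before September: 31 + 29 + 31 + 30 + 31 + 30 + 31 + 31 = 244.
Plus 27 days into September → day 271.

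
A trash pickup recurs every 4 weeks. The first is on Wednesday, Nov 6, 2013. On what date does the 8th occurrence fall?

The 8th occurrence is 7 intervals after the first: 7 × 28 = 196 days after Nov 6, 2013.
Nov has 30 days — 24 days to the end of Nov leaves 172.
Dec has 31 days (141 left).
Jan has 31 days (110 left).
Feb has 28 days (82 left).
Mar has 31 days (51 left).
Apr has 30 days (21 left).
21 days into May → May 21, 2014.

May 21, 2014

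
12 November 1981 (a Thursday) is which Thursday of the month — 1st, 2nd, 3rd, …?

Day 12 falls in week ⌈12/7⌉ of the month.
Days 1–7 hold the 1st Thursday, 8–14 the 2nd, 15–21 the 3rd, 22–28 the 4th, 29–31 the 5th.
12 is in the range for the 2nd.

2nd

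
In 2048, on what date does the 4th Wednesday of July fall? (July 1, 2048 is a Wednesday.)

July 22, 2048

July 2048 begins on a Wednesday, so the first Wednesday is July 1.
The 4th Wednesday is 3 weeks later: 1 + 21 = 22.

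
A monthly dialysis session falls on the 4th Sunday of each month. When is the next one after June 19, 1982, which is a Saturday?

June 1982 starts on a Tuesday; its first Sunday is the 6th, so the 4th Sunday is the 27th — June 27, 1982.
June 27, 1982 is after June 19, 1982, so that is the next one.

June 27, 1982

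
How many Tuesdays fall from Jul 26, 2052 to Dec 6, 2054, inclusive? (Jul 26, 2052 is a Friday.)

Jul 26, 2052 is a Friday; the first Tuesday on or after it is Jul 30, 2052 (4 days later).
From Jul 30, 2052 to Dec 6, 2054: 154 + 365 + 340 = 859 days (rest of 2052, 2053, to Dec 6, 2054 in 2054).
859 ÷ 7 = 122 full weeks with remainder 5, so 122 more Tuesdays after the first → 123.

123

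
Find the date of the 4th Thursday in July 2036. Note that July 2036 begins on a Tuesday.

July 2036 begins on a Tuesday, so the first Thursday is July 3 (2 days later).
The 4th Thursday is 3 weeks later: 3 + 21 = 24.

24 July 2036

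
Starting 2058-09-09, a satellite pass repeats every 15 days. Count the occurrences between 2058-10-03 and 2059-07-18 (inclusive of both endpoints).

19

Occurrences land 15·i days after 2058-09-09 for i = 0, 1, 2, …
2058-10-03 is 24 days after the start; 24 ÷ 15 = 1 remainder 9; since the remainder is 9, round up to i = 2. First occurrence in the window: #3 on 2058-10-09 (2×15 = 30 days in).
2059-07-18 is 312 days after the start; 312 ÷ 15 = 20 remainder 12. Last occurrence in the window: #21 on 2059-07-06.
Occurrences #3 through #21: 19 in total.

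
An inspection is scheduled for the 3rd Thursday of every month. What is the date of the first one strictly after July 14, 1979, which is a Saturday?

July 1979 starts on a Sunday; its first Thursday is the 5th, so the 3rd Thursday is the 19th — July 19, 1979.
July 19, 1979 is after July 14, 1979, so that is the next one.

July 19, 1979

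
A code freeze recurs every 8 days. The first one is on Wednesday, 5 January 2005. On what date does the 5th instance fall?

6 February 2005

The 5th occurrence is 4 intervals after the first: 4 × 8 = 32 days after 5 January 2005.
January has 31 days — 26 days to the end of January leaves 6.
6 days into February → 6 February 2005.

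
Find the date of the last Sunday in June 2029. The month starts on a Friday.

June 24, 2029

June 2029 begins on a Friday, so the first Sunday is June 3 (2 days later).
June 2029 has 30 days. Adding weeks: 3, 10, 17, 24 — the last one ≤ 30 is the 24th.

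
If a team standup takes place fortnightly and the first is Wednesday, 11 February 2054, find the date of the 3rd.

The 3rd occurrence is 2 intervals after the first: 2 × 14 = 28 days after 11 February 2054.
February has 28 days — 17 days to the end of February leaves 11.
11 days into March → 11 March 2054.

11 March 2054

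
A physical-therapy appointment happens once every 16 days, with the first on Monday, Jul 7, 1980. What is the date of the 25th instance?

Jul 26, 1981

The 25th occurrence is 24 intervals after the first: 24 × 16 = 384 days after Jul 7, 1980.
Jul has 31 days — 24 days to the end of Jul leaves 360.
Aug has 31 days (329 left).
Sep has 30 days (299 left).
Oct has 31 days (268 left).
Nov has 30 days (238 left).
Dec has 31 days (207 left).
Jan has 31 days (176 left).
Feb has 28 days (148 left).
Mar has 31 days (117 left).
Apr has 30 days (87 left).
May has 31 days (56 left).
Jun has 30 days (26 left).
26 days into Jul → Jul 26, 1981.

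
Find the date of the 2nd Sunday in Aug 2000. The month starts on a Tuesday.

Aug 2000 begins on a Tuesday, so the first Sunday is Aug 6 (5 days later).
The 2nd Sunday is 1 weeks later: 6 + 7 = 13.

Aug 13, 2000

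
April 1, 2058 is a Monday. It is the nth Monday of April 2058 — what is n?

Day 1 falls in week ⌈1/7⌉ of the month.
Days 1–7 hold the 1st Monday, 8–14 the 2nd, 15–21 the 3rd, 22–28 the 4th, 29–31 the 5th.
1 is in the range for the 1st.

1st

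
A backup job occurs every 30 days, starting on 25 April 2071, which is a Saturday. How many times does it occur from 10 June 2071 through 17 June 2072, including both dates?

12

Occurrences land 30·i days after 25 April 2071 for i = 0, 1, 2, …
10 June 2071 is 46 days after the start; 46 ÷ 30 = 1 remainder 16; since the remainder is 16, round up to i = 2. First occurrence in the window: #3 on 24 June 2071 (2×30 = 60 days in).
17 June 2072 is 419 days after the start; 419 ÷ 30 = 13 remainder 29. Last occurrence in the window: #14 on 19 May 2072.
Occurrences #3 through #14: 12 in total.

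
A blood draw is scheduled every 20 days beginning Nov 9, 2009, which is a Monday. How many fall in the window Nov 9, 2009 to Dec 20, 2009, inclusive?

3

Occurrences land 20·i days after Nov 9, 2009 for i = 0, 1, 2, …
The window opens on the start date, so the first occurrence inside is #1 on Nov 9, 2009.
Dec 20, 2009 is 41 days after the start; 41 ÷ 20 = 2 remainder 1. Last occurrence in the window: #3 on Dec 19, 2009.
Occurrences #1 through #3: 3 in total.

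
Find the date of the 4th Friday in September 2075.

September 27, 2075

September 2075 begins on a Sunday, so the first Friday is September 6 (5 days later).
The 4th Friday is 3 weeks later: 6 + 21 = 27.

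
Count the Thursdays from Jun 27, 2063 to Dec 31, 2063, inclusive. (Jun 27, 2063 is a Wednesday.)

27

Jun 27, 2063 is a Wednesday; the first Thursday on or after it is Jun 28, 2063 (1 day later).
From Jun 28, 2063 to Dec 31, 2063: 2 + 31 + 31 + 30 + 31 + 30 + 31 = 186 days (rest of Jun, Jul, Aug, Sep, Oct, Nov, Dec).
186 ÷ 7 = 26 full weeks with remainder 4, so 26 more Thursdays after the first → 27.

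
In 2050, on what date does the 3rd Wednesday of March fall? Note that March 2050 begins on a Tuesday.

March 2050 begins on a Tuesday, so the first Wednesday is March 2 (1 day later).
The 3rd Wednesday is 2 weeks later: 2 + 14 = 16.

16 March 2050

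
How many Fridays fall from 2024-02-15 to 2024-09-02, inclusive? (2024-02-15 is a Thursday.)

29

2024-02-15 is a Thursday; the first Friday on or after it is 2024-02-16 (1 day later).
From 2024-02-16 to 2024-09-02: 13 + 31 + 30 + 31 + 30 + 31 + 31 + 2 = 199 days (rest of February, March, April, May, June, July, August, September).
199 ÷ 7 = 28 full weeks with remainder 3, so 28 more Fridays after the first → 29.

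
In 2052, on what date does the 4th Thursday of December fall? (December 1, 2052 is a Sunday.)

December 2052 begins on a Sunday, so the first Thursday is December 5 (4 days later).
The 4th Thursday is 3 weeks later: 5 + 21 = 26.

December 26, 2052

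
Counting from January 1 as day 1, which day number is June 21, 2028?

173

Days in months before June: 31 + 29 + 31 + 30 + 31 = 152.
Plus 21 days into June → day 173.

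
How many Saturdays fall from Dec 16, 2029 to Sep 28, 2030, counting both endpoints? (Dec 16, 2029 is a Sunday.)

41

Dec 16, 2029 is a Sunday; the first Saturday on or after it is Dec 22, 2029 (6 days later).
From Dec 22, 2029 to Sep 28, 2030: 9 + 31 + 28 + 31 + 30 + 31 + 30 + 31 + 31 + 28 = 280 days (rest of Dec, Jan, Feb, Mar, Apr, May, Jun, Jul, Aug, Sep).
280 ÷ 7 = 40 full weeks with remainder 0, so 40 more Saturdays after the first → 41.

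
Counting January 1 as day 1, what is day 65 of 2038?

January has 31 days (65 − 31 = 34 remain).
February has 28 days (34 − 28 = 6 remain).
6 into March → March 6.

6 March 2038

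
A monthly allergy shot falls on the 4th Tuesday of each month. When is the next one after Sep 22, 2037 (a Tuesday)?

Oct 27, 2037

Sep 2037 starts on a Tuesday; its first Tuesday is the 1st, so the 4th Tuesday is the 22nd — Sep 22, 2037.
That is not after Sep 22, 2037, so look at Oct 2037.
Oct 2037 starts on a Thursday; its first Tuesday is the 6th, so the 4th Tuesday is the 27th — Oct 27, 2037.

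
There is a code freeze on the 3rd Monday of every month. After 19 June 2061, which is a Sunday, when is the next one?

20 June 2061

June 2061 starts on a Wednesday; its first Monday is the 6th, so the 3rd Monday is the 20th — 20 June 2061.
20 June 2061 is after 19 June 2061, so that is the next one.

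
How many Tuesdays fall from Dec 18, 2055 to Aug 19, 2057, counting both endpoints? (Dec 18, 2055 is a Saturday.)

87

Dec 18, 2055 is a Saturday; the first Tuesday on or after it is Dec 21, 2055 (3 days later).
From Dec 21, 2055 to Aug 19, 2057: 10 + 366 + 231 = 607 days (rest of 2055, 2056, to Aug 19, 2057 in 2057).
607 ÷ 7 = 86 full weeks with remainder 5, so 86 more Tuesdays after the first → 87.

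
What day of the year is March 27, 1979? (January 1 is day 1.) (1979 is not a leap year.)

86

Days in months before March: 31 + 28 = 59.
Plus 27 days into March → day 86.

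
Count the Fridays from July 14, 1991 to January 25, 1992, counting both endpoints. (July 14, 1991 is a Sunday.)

28

July 14, 1991 is a Sunday; the first Friday on or after it is July 19, 1991 (5 days later).
From July 19, 1991 to January 25, 1992: 12 + 31 + 30 + 31 + 30 + 31 + 25 = 190 days (rest of July, August, September, October, November, December, January).
190 ÷ 7 = 27 full weeks with remainder 1, so 27 more Fridays after the first → 28.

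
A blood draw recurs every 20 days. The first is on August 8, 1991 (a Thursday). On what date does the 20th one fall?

The 20th occurrence is 19 intervals after the first: 19 × 20 = 380 days after August 8, 1991.
August has 31 days — 23 days to the end of August leaves 357.
September has 30 days (327 left).
October has 31 days (296 left).
November has 30 days (266 left).
December has 31 days (235 left).
January has 31 days (204 left).
February has 29 days (175 left).
March has 31 days (144 left).
April has 30 days (114 left).
May has 31 days (83 left).
June has 30 days (53 left).
July has 31 days (22 left).
22 days into August → August 22, 1992.

August 22, 1992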